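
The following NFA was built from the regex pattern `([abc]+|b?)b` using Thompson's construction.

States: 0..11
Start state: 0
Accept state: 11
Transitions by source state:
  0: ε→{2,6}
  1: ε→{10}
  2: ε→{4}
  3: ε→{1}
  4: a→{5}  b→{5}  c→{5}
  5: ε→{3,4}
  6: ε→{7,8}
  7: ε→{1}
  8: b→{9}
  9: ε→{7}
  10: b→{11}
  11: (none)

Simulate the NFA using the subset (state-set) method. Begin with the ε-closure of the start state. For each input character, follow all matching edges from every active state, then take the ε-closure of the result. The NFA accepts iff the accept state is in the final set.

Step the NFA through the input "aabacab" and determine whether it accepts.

Answer: ACCEPT

Steps:
start: ε-closure({0}) = {0,1,2,4,6,7,8,10}
'a' @ 1: {1,3,4,5,10}
'a' @ 2: {1,3,4,5,10}
'b' @ 3: {1,3,4,5,10,11}  (accept∈set)
'a' @ 4: {1,3,4,5,10}
'c' @ 5: {1,3,4,5,10}
'a' @ 6: {1,3,4,5,10}
'b' @ 7: {1,3,4,5,10,11}  (accept∈set)
end set {1,3,4,5,10,11} — state 11 in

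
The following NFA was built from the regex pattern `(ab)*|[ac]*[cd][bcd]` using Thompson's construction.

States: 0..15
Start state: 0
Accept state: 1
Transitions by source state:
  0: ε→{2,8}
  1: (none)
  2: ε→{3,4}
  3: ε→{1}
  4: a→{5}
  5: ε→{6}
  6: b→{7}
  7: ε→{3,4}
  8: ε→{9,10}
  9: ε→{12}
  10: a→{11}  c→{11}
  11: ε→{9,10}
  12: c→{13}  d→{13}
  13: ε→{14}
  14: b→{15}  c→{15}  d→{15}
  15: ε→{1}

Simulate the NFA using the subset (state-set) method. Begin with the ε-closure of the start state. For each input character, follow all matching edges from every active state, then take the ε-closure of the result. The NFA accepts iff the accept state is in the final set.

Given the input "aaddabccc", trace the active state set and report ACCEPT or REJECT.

Answer: REJECT

Derivation:
start: ε-closure({0}) = {0,1,2,3,4,8,9,10,12}
'a' @ 1: {5,6,9,10,11,12}
'a' @ 2: {9,10,11,12}
'd' @ 3: {13,14}
'd' @ 4: {1,15}  ✓accept
'a' @ 5: {}  — state set empty
rest 'bccc' ignored (set empty)
final: {}; accept 1 not in set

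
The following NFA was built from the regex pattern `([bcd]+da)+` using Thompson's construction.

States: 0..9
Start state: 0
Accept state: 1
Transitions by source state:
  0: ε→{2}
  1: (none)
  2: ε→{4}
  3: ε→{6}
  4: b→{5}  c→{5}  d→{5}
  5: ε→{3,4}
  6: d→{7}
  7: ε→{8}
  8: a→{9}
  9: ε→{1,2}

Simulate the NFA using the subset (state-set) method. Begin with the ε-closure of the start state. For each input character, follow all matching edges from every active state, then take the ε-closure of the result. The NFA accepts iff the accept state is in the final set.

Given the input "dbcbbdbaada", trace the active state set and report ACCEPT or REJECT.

initial (ε-close {0}): {0,2,4}
'd' @ 1: {3,4,5,6}
'b' @ 2: {3,4,5,6}
'c' @ 3: {3,4,5,6}
'b' @ 4: {3,4,5,6}
'b' @ 5: {3,4,5,6}
'd' @ 6: {3,4,5,6,7,8}
'b' @ 7: {3,4,5,6}
'a' @ 8: {}  — dead — no transitions
rest 'ada' ignored (set empty)
end set {} — state 1 not in

Answer: REJECT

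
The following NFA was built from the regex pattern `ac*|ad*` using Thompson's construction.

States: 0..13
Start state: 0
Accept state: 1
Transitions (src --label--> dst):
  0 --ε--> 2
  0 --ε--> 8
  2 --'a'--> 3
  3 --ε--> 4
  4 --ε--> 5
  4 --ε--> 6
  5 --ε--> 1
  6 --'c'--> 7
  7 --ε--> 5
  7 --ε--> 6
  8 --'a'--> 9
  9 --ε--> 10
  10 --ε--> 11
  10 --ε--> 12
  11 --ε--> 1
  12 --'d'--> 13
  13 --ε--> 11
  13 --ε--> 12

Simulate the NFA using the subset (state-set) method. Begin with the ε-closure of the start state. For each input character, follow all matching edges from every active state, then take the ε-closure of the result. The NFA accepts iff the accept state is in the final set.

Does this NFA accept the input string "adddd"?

Answer: ACCEPT

Trace:
initial (ε-close {0}): {0,2,8}
'a' @ 1: {1,3,4,5,6,9,10,11,12}  (accept∈set)
'd' @ 2: {1,11,12,13}  (accept∈set)
'd' @ 3: {1,11,12,13}  (accept∈set)
'd' @ 4: {1,11,12,13}  (accept∈set)
'd' @ 5: {1,11,12,13}  (accept∈set)
end set {1,11,12,13} — state 1 in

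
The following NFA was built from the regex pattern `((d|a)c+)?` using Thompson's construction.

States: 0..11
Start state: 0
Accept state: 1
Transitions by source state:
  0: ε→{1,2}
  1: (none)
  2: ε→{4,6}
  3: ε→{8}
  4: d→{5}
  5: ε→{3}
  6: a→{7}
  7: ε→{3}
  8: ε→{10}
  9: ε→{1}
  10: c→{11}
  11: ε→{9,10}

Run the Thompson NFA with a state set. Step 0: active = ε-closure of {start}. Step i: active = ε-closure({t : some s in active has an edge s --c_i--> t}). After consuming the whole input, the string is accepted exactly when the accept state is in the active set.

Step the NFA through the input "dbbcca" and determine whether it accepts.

start: ε-closure({0}) = {0,1,2,4,6}
'd' @ 1: {3,5,8,10}
'b' @ 2: {}  — state set empty
rest 'bcca' ignored (set empty)
final: {}; accept 1 not in set

Answer: REJECT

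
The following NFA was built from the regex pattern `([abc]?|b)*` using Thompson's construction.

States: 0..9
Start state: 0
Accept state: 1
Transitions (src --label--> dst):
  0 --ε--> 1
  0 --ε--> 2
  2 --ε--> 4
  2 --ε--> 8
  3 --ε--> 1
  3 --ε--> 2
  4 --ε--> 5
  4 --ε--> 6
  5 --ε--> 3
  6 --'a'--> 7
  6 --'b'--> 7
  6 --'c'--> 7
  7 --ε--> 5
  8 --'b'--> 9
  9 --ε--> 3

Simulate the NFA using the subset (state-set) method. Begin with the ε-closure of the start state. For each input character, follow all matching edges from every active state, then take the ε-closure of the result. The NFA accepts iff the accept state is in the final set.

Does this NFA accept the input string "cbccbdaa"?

Answer: REJECT

Derivation:
S₀ = ε-closure({0}) = {0,1,2,3,4,5,6,8}
'c' @ 1: {1,2,3,4,5,6,7,8}  (accept∈set)
'b' @ 2: {1,2,3,4,5,6,7,8,9}  (accept∈set)
'c' @ 3: {1,2,3,4,5,6,7,8}  (accept∈set)
'c' @ 4: {1,2,3,4,5,6,7,8}  (accept∈set)
'b' @ 5: {1,2,3,4,5,6,7,8,9}  (accept∈set)
'd' @ 6: {}  — state set empty
rest 'aa' ignored (set empty)
after full input: {}  (accept=1 not in)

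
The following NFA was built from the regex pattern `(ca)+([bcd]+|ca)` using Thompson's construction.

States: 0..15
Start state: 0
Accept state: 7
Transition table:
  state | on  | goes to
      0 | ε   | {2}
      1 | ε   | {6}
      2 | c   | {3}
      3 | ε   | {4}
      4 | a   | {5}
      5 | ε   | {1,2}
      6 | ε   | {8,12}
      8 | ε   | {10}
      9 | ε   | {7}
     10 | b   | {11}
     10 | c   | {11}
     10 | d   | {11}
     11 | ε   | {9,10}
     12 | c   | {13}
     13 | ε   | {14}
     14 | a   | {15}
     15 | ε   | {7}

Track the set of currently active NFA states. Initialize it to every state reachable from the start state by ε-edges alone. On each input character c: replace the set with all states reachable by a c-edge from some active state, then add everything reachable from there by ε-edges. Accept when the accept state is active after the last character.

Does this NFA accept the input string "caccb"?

start: ε-closure({0}) = {0,2}
'c' @ 1: {3,4}
'a' @ 2: {1,2,5,6,8,10,12}
'c' @ 3: {3,4,7,9,10,11,13,14}  [accepting]
'c' @ 4: {7,9,10,11}  [accepting]
'b' @ 5: {7,9,10,11}  [accepting]
final: {7,9,10,11}; accept 7 in set

Answer: ACCEPT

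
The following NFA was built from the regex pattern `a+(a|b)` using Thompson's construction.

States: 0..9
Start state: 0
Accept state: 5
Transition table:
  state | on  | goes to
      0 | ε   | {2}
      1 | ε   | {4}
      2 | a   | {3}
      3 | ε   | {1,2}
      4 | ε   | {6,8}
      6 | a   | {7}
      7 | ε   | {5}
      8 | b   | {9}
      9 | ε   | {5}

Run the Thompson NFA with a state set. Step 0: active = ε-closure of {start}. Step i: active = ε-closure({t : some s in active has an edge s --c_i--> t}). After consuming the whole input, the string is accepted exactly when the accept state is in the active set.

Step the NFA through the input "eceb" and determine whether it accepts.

Answer: REJECT

Derivation:
start: ε-closure({0}) = {0,2}
'e' @ 1: {}  — no active states
rest 'ceb' ignored (set empty)
after full input: {}  (accept=5 not in)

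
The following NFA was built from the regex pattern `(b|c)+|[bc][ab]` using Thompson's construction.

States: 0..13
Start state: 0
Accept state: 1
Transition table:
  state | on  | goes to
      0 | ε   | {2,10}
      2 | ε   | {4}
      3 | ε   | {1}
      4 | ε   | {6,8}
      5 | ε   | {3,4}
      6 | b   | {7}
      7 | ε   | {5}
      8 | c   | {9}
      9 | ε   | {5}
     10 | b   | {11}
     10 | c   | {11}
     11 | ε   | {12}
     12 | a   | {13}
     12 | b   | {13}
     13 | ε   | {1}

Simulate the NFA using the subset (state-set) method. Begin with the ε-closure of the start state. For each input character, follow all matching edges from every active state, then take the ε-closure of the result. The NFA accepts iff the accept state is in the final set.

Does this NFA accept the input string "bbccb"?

Answer: ACCEPT

Steps:
start: ε-closure({0}) = {0,2,4,6,8,10}
'b' @ 1: {1,3,4,5,6,7,8,11,12}  [accepting]
'b' @ 2: {1,3,4,5,6,7,8,13}  [accepting]
'c' @ 3: {1,3,4,5,6,8,9}  [accepting]
'c' @ 4: {1,3,4,5,6,8,9}  [accepting]
'b' @ 5: {1,3,4,5,6,7,8}  [accepting]
final: {1,3,4,5,6,7,8}; accept 1 in set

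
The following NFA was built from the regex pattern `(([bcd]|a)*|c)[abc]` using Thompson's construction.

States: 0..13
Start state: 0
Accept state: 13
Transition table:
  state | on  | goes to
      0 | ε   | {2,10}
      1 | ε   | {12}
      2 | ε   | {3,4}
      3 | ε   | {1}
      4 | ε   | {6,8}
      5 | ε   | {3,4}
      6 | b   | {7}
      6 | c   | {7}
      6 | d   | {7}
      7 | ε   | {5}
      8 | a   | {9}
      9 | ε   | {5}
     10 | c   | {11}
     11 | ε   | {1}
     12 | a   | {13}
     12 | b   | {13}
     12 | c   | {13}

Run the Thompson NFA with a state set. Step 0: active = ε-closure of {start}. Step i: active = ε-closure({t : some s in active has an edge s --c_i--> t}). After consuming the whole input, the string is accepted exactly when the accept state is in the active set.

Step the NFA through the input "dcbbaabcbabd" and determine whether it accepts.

start: ε-closure({0}) = {0,1,2,3,4,6,8,10,12}
'd' @ 1: {1,3,4,5,6,7,8,12}
'c' @ 2: {1,3,4,5,6,7,8,12,13}  ✓accept
'b' @ 3: {1,3,4,5,6,7,8,12,13}  ✓accept
'b' @ 4: {1,3,4,5,6,7,8,12,13}  ✓accept
'a' @ 5: {1,3,4,5,6,8,9,12,13}  ✓accept
'a' @ 6: {1,3,4,5,6,8,9,12,13}  ✓accept
'b' @ 7: {1,3,4,5,6,7,8,12,13}  ✓accept
'c' @ 8: {1,3,4,5,6,7,8,12,13}  ✓accept
'b' @ 9: {1,3,4,5,6,7,8,12,13}  ✓accept
'a' @ 10: {1,3,4,5,6,8,9,12,13}  ✓accept
'b' @ 11: {1,3,4,5,6,7,8,12,13}  ✓accept
'd' @ 12: {1,3,4,5,6,7,8,12}
end set {1,3,4,5,6,7,8,12} — state 13 not in

Answer: REJECT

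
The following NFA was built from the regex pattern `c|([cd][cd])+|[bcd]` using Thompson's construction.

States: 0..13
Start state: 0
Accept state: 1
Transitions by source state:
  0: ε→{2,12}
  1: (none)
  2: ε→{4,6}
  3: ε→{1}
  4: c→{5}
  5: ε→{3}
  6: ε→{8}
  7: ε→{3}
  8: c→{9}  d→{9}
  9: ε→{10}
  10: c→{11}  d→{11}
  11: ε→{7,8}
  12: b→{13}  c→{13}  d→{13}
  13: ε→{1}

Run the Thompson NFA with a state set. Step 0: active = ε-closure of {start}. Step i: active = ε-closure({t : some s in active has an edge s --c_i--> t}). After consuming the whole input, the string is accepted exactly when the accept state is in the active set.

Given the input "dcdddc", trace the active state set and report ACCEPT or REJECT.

Answer: ACCEPT

Derivation:
start: ε-closure({0}) = {0,2,4,6,8,12}
'd' @ 1: {1,9,10,13}  [accepting]
'c' @ 2: {1,3,7,8,11}  [accepting]
'd' @ 3: {9,10}
'd' @ 4: {1,3,7,8,11}  [accepting]
'd' @ 5: {9,10}
'c' @ 6: {1,3,7,8,11}  [accepting]
final: {1,3,7,8,11}; accept 1 in set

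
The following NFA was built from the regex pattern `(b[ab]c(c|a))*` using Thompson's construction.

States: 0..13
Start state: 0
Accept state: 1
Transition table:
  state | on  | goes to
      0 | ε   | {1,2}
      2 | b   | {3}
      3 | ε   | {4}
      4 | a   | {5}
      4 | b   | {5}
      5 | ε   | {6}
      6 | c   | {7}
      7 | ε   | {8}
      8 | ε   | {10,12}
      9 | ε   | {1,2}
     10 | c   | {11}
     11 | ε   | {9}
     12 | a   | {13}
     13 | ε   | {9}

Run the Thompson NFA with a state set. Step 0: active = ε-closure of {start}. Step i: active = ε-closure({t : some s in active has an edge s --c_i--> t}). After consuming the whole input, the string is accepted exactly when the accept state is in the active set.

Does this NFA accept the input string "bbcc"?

start: ε-closure({0}) = {0,1,2}
'b' @ 1: {3,4}
'b' @ 2: {5,6}
'c' @ 3: {7,8,10,12}
'c' @ 4: {1,2,9,11}  (accept∈set)
final: {1,2,9,11}; accept 1 in set

Answer: ACCEPT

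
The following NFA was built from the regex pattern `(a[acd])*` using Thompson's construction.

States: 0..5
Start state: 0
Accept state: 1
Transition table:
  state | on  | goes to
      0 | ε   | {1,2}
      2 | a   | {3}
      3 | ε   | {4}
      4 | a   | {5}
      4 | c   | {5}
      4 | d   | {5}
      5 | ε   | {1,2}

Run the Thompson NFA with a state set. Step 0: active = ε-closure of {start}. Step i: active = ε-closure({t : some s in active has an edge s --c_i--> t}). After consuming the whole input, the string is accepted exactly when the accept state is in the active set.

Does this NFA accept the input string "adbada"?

start: ε-closure({0}) = {0,1,2}
'a' @ 1: {3,4}
'd' @ 2: {1,2,5}  [accepting]
'b' @ 3: {}  — no active states
rest 'ada' ignored (set empty)
end set {} — state 1 not in

Answer: REJECT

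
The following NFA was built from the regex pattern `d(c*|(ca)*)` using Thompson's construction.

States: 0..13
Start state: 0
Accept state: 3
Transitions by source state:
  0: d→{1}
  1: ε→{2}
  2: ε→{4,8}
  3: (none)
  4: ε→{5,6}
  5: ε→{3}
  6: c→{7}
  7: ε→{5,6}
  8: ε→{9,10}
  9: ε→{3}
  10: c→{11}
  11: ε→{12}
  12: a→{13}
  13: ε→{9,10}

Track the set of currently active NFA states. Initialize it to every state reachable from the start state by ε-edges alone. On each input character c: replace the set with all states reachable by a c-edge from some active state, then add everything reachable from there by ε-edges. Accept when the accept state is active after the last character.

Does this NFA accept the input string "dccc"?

Answer: ACCEPT

Derivation:
S₀ = ε-closure({0}) = {0}
'd' @ 1: {1,2,3,4,5,6,8,9,10}  [accepting]
'c' @ 2: {3,5,6,7,11,12}  [accepting]
'c' @ 3: {3,5,6,7}  [accepting]
'c' @ 4: {3,5,6,7}  [accepting]
after full input: {3,5,6,7}  (accept=3 in)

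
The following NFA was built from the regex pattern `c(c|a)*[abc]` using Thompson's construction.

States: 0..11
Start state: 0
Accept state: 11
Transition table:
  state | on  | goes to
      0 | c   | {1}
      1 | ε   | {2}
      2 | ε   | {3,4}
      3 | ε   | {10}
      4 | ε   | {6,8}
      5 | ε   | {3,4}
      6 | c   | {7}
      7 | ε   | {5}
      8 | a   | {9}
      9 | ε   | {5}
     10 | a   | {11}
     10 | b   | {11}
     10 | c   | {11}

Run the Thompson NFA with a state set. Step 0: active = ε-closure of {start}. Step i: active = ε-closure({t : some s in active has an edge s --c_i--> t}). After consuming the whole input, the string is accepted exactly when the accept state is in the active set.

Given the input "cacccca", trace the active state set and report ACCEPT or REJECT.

Answer: ACCEPT

Derivation:
initial (ε-close {0}): {0}
'c' @ 1: {1,2,3,4,6,8,10}
'a' @ 2: {3,4,5,6,8,9,10,11}  [accepting]
'c' @ 3: {3,4,5,6,7,8,10,11}  [accepting]
'c' @ 4: {3,4,5,6,7,8,10,11}  [accepting]
'c' @ 5: {3,4,5,6,7,8,10,11}  [accepting]
'c' @ 6: {3,4,5,6,7,8,10,11}  [accepting]
'a' @ 7: {3,4,5,6,8,9,10,11}  [accepting]
end set {3,4,5,6,8,9,10,11} — state 11 in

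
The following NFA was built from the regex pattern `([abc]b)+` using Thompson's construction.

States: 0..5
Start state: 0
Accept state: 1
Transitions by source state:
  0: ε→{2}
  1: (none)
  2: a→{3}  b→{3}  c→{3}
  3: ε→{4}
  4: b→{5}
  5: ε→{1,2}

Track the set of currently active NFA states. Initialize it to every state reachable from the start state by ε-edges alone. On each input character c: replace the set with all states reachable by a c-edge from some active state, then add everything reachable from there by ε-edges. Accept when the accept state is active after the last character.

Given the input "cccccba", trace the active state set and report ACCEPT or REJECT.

Answer: REJECT

Trace:
initial (ε-close {0}): {0,2}
'c' @ 1: {3,4}
'c' @ 2: {}  — state set empty
rest 'cccba' ignored (set empty)
after full input: {}  (accept=1 not in)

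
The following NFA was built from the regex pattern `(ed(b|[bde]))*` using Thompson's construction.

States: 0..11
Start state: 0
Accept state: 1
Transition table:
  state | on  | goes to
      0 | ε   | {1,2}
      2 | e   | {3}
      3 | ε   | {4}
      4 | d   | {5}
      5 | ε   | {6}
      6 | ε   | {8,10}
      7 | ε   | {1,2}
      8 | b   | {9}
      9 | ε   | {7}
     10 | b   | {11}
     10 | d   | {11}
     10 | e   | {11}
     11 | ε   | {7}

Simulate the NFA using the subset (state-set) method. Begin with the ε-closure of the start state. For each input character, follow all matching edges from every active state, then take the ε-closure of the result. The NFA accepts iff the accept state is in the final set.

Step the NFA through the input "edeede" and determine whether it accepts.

Answer: ACCEPT

Derivation:
S₀ = ε-closure({0}) = {0,1,2}
'e' @ 1: {3,4}
'd' @ 2: {5,6,8,10}
'e' @ 3: {1,2,7,11}  [accepting]
'e' @ 4: {3,4}
'd' @ 5: {5,6,8,10}
'e' @ 6: {1,2,7,11}  [accepting]
after full input: {1,2,7,11}  (accept=1 in)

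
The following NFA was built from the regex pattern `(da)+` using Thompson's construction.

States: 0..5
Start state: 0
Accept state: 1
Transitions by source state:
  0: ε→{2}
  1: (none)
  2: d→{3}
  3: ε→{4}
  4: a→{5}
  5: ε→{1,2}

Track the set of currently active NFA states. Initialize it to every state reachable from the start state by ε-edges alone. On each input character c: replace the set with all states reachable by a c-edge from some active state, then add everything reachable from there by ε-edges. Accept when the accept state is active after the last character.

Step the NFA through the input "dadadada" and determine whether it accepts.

initial (ε-close {0}): {0,2}
'd' @ 1: {3,4}
'a' @ 2: {1,2,5}  ✓accept
'd' @ 3: {3,4}
'a' @ 4: {1,2,5}  ✓accept
'd' @ 5: {3,4}
'a' @ 6: {1,2,5}  ✓accept
'd' @ 7: {3,4}
'a' @ 8: {1,2,5}  ✓accept
end set {1,2,5} — state 1 in

Answer: ACCEPT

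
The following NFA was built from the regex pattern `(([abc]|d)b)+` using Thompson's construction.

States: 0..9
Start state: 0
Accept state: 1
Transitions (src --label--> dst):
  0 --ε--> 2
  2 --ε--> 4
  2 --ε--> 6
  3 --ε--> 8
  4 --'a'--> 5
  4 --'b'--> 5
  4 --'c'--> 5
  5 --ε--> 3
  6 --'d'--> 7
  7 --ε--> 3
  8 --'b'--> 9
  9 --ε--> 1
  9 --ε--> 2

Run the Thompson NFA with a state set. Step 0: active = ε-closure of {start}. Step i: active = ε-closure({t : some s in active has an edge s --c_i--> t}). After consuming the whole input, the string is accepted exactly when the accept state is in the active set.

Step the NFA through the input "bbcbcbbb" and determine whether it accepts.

Answer: ACCEPT

Steps:
start: ε-closure({0}) = {0,2,4,6}
'b' @ 1: {3,5,8}
'b' @ 2: {1,2,4,6,9}  (accept∈set)
'c' @ 3: {3,5,8}
'b' @ 4: {1,2,4,6,9}  (accept∈set)
'c' @ 5: {3,5,8}
'b' @ 6: {1,2,4,6,9}  (accept∈set)
'b' @ 7: {3,5,8}
'b' @ 8: {1,2,4,6,9}  (accept∈set)
after full input: {1,2,4,6,9}  (accept=1 in)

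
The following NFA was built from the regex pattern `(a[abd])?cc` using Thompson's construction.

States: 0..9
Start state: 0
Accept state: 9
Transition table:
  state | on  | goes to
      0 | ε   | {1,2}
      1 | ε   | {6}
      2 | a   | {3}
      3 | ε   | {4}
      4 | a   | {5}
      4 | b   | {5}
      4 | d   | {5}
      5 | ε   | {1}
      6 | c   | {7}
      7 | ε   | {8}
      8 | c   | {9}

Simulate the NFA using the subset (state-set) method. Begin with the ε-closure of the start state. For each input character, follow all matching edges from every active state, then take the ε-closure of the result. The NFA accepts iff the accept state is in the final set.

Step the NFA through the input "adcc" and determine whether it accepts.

S₀ = ε-closure({0}) = {0,1,2,6}
'a' @ 1: {3,4}
'd' @ 2: {1,5,6}
'c' @ 3: {7,8}
'c' @ 4: {9}  ✓accept
after full input: {9}  (accept=9 in)

Answer: ACCEPT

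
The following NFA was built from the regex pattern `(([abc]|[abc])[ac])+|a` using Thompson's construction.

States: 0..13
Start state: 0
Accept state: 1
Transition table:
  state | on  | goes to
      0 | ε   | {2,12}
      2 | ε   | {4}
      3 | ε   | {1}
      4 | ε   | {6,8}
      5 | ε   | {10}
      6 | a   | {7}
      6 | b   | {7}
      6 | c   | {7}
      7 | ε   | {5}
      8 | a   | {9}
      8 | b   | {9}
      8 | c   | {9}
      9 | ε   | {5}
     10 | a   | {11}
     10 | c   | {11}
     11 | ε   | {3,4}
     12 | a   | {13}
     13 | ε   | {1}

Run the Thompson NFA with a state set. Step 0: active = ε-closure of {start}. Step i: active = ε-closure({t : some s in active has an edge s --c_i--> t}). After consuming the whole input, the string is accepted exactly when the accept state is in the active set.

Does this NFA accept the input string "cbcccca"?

Answer: REJECT

Derivation:
initial (ε-close {0}): {0,2,4,6,8,12}
'c' @ 1: {5,7,9,10}
'b' @ 2: {}  — state set empty
rest 'cccca' ignored (set empty)
end set {} — state 1 not in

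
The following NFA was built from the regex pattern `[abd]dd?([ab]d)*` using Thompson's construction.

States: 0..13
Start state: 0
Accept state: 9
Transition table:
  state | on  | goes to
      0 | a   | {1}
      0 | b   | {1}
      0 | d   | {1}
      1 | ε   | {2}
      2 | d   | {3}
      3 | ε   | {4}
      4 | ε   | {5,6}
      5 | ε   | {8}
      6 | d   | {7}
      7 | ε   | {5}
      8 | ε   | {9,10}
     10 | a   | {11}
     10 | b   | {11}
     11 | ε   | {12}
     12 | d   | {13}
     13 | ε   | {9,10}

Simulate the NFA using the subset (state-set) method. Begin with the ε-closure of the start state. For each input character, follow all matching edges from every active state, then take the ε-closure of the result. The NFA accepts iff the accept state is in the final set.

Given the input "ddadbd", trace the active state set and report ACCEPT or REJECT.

S₀ = ε-closure({0}) = {0}
'd' @ 1: {1,2}
'd' @ 2: {3,4,5,6,8,9,10}  ✓accept
'a' @ 3: {11,12}
'd' @ 4: {9,10,13}  ✓accept
'b' @ 5: {11,12}
'd' @ 6: {9,10,13}  ✓accept
after full input: {9,10,13}  (accept=9 in)

Answer: ACCEPT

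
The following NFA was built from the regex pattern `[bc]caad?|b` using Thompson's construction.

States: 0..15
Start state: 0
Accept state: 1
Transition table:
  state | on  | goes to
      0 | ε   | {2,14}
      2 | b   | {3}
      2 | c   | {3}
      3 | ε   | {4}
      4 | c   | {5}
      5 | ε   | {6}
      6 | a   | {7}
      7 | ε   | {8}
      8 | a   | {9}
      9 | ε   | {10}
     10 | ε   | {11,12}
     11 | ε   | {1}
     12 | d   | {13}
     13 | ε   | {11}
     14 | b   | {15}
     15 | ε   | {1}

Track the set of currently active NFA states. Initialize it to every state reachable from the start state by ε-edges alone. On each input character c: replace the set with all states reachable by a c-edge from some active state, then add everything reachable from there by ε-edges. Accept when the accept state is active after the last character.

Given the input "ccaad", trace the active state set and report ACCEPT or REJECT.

S₀ = ε-closure({0}) = {0,2,14}
'c' @ 1: {3,4}
'c' @ 2: {5,6}
'a' @ 3: {7,8}
'a' @ 4: {1,9,10,11,12}  (accept∈set)
'd' @ 5: {1,11,13}  (accept∈set)
final: {1,11,13}; accept 1 in set

Answer: ACCEPT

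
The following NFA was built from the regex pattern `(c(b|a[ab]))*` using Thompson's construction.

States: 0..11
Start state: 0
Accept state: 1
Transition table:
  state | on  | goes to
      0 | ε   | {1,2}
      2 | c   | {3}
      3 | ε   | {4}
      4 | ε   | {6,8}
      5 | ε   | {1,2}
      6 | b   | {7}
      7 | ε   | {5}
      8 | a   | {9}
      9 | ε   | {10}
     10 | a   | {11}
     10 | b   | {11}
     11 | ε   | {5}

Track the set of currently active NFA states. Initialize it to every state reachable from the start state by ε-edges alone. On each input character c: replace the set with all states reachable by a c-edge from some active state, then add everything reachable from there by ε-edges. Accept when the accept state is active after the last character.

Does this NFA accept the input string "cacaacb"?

Answer: REJECT

Trace:
start: ε-closure({0}) = {0,1,2}
'c' @ 1: {3,4,6,8}
'a' @ 2: {9,10}
'c' @ 3: {}  — state set empty
rest 'aacb' ignored (set empty)
end set {} — state 1 not in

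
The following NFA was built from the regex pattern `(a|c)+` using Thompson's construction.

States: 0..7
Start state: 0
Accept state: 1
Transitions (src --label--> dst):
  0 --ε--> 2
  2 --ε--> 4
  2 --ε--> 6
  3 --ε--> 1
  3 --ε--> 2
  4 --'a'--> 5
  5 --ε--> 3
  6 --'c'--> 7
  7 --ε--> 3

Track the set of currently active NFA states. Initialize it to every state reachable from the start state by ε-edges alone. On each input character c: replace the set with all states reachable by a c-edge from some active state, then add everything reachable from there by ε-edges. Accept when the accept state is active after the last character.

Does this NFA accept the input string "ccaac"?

Answer: ACCEPT

Derivation:
start: ε-closure({0}) = {0,2,4,6}
'c' @ 1: {1,2,3,4,6,7}  (accept∈set)
'c' @ 2: {1,2,3,4,6,7}  (accept∈set)
'a' @ 3: {1,2,3,4,5,6}  (accept∈set)
'a' @ 4: {1,2,3,4,5,6}  (accept∈set)
'c' @ 5: {1,2,3,4,6,7}  (accept∈set)
final: {1,2,3,4,6,7}; accept 1 in set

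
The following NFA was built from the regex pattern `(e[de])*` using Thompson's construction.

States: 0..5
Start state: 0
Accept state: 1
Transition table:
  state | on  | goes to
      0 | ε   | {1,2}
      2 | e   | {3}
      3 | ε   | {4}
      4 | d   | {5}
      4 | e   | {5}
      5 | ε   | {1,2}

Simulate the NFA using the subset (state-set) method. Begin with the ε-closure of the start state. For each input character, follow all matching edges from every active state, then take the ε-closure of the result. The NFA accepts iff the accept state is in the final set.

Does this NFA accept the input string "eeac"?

S₀ = ε-closure({0}) = {0,1,2}
'e' @ 1: {3,4}
'e' @ 2: {1,2,5}  ✓accept
'a' @ 3: {}  — state set empty
rest 'c' ignored (set empty)
after full input: {}  (accept=1 not in)

Answer: REJECT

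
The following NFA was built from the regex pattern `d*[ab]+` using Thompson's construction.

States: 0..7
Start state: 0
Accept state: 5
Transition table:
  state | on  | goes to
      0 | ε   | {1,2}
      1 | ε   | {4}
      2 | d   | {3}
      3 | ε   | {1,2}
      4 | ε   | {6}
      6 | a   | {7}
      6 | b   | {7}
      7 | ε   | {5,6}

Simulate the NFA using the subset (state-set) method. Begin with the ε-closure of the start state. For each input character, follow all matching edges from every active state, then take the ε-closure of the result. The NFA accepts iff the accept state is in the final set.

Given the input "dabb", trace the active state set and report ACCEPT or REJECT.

start: ε-closure({0}) = {0,1,2,4,6}
'd' @ 1: {1,2,3,4,6}
'a' @ 2: {5,6,7}  (accept∈set)
'b' @ 3: {5,6,7}  (accept∈set)
'b' @ 4: {5,6,7}  (accept∈set)
after full input: {5,6,7}  (accept=5 in)

Answer: ACCEPT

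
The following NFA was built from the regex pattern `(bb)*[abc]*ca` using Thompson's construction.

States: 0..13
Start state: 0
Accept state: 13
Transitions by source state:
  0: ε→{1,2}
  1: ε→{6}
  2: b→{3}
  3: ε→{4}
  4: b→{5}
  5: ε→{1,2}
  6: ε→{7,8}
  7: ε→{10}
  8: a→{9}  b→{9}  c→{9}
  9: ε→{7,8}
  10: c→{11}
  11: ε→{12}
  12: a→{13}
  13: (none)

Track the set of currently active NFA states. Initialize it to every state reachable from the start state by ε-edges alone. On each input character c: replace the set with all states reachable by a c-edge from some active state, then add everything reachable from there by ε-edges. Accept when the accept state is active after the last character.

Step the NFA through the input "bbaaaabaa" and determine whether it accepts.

Answer: REJECT

Trace:
S₀ = ε-closure({0}) = {0,1,2,6,7,8,10}
'b' @ 1: {3,4,7,8,9,10}
'b' @ 2: {1,2,5,6,7,8,9,10}
'a' @ 3: {7,8,9,10}
'a' @ 4: {7,8,9,10}
'a' @ 5: {7,8,9,10}
'a' @ 6: {7,8,9,10}
'b' @ 7: {7,8,9,10}
'a' @ 8: {7,8,9,10}
'a' @ 9: {7,8,9,10}
end set {7,8,9,10} — state 13 not in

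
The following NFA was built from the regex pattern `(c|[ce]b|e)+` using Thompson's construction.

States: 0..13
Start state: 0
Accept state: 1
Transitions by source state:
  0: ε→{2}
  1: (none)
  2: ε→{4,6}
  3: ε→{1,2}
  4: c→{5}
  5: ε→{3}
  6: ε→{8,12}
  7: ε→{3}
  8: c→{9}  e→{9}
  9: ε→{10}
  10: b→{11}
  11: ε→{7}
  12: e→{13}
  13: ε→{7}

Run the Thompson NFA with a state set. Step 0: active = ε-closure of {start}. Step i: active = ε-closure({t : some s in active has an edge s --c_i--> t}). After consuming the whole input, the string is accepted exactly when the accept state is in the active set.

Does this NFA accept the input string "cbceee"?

Answer: ACCEPT

Steps:
S₀ = ε-closure({0}) = {0,2,4,6,8,12}
'c' @ 1: {1,2,3,4,5,6,8,9,10,12}  ✓accept
'b' @ 2: {1,2,3,4,6,7,8,11,12}  ✓accept
'c' @ 3: {1,2,3,4,5,6,8,9,10,12}  ✓accept
'e' @ 4: {1,2,3,4,6,7,8,9,10,12,13}  ✓accept
'e' @ 5: {1,2,3,4,6,7,8,9,10,12,13}  ✓accept
'e' @ 6: {1,2,3,4,6,7,8,9,10,12,13}  ✓accept
after full input: {1,2,3,4,6,7,8,9,10,12,13}  (accept=1 in)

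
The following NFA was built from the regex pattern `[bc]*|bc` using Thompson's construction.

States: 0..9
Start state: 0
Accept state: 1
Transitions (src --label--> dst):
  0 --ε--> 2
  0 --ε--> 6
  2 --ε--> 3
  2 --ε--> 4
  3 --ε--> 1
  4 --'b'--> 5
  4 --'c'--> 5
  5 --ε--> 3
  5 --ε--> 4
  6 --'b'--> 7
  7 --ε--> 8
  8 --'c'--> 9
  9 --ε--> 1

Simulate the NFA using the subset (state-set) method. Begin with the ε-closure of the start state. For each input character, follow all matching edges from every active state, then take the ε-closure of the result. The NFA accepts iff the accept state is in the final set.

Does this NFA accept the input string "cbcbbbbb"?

S₀ = ε-closure({0}) = {0,1,2,3,4,6}
'c' @ 1: {1,3,4,5}  ✓accept
'b' @ 2: {1,3,4,5}  ✓accept
'c' @ 3: {1,3,4,5}  ✓accept
'b' @ 4: {1,3,4,5}  ✓accept
'b' @ 5: {1,3,4,5}  ✓accept
'b' @ 6: {1,3,4,5}  ✓accept
'b' @ 7: {1,3,4,5}  ✓accept
'b' @ 8: {1,3,4,5}  ✓accept
after full input: {1,3,4,5}  (accept=1 in)

Answer: ACCEPT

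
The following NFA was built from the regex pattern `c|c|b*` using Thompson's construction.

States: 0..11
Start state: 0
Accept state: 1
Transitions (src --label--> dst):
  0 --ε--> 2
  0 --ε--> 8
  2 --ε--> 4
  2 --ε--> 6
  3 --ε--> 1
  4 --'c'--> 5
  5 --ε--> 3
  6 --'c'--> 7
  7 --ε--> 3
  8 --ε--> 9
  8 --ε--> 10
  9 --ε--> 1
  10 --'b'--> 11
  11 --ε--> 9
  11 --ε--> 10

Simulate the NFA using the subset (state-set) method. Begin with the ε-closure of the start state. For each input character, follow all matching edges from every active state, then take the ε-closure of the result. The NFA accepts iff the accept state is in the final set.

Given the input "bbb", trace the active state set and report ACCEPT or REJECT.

initial (ε-close {0}): {0,1,2,4,6,8,9,10}
'b' @ 1: {1,9,10,11}  [accepting]
'b' @ 2: {1,9,10,11}  [accepting]
'b' @ 3: {1,9,10,11}  [accepting]
after full input: {1,9,10,11}  (accept=1 in)

Answer: ACCEPT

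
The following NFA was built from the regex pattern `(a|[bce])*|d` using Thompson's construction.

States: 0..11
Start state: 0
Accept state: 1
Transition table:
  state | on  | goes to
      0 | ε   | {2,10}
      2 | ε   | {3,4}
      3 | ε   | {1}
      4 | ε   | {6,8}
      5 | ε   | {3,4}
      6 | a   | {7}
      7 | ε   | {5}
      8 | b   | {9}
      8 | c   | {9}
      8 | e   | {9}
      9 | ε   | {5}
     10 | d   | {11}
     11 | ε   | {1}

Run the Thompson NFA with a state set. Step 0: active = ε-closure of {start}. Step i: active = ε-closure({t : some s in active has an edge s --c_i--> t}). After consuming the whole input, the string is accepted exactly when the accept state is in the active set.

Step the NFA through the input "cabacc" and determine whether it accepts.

Answer: ACCEPT

Steps:
S₀ = ε-closure({0}) = {0,1,2,3,4,6,8,10}
'c' @ 1: {1,3,4,5,6,8,9}  (accept∈set)
'a' @ 2: {1,3,4,5,6,7,8}  (accept∈set)
'b' @ 3: {1,3,4,5,6,8,9}  (accept∈set)
'a' @ 4: {1,3,4,5,6,7,8}  (accept∈set)
'c' @ 5: {1,3,4,5,6,8,9}  (accept∈set)
'c' @ 6: {1,3,4,5,6,8,9}  (accept∈set)
after full input: {1,3,4,5,6,8,9}  (accept=1 in)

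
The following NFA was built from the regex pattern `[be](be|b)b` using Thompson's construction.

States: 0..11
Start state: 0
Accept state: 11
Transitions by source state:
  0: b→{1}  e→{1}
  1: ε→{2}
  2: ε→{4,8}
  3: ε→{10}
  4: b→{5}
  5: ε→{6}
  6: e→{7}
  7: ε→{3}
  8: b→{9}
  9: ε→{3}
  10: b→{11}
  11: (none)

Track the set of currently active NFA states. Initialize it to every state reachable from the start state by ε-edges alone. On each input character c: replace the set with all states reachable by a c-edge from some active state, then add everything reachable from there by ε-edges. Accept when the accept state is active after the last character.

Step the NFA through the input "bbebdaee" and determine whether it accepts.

S₀ = ε-closure({0}) = {0}
'b' @ 1: {1,2,4,8}
'b' @ 2: {3,5,6,9,10}
'e' @ 3: {3,7,10}
'b' @ 4: {11}  ✓accept
'd' @ 5: {}  — dead — no transitions
rest 'aee' ignored (set empty)
after full input: {}  (accept=11 not in)

Answer: REJECT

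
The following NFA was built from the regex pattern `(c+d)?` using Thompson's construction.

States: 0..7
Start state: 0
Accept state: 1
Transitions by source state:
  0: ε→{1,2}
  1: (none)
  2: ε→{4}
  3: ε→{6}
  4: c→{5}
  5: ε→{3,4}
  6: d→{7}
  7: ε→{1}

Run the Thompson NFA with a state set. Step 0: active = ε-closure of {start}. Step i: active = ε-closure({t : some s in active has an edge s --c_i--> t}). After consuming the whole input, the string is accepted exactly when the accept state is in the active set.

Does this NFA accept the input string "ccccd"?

initial (ε-close {0}): {0,1,2,4}
'c' @ 1: {3,4,5,6}
'c' @ 2: {3,4,5,6}
'c' @ 3: {3,4,5,6}
'c' @ 4: {3,4,5,6}
'd' @ 5: {1,7}  ✓accept
final: {1,7}; accept 1 in set

Answer: ACCEPT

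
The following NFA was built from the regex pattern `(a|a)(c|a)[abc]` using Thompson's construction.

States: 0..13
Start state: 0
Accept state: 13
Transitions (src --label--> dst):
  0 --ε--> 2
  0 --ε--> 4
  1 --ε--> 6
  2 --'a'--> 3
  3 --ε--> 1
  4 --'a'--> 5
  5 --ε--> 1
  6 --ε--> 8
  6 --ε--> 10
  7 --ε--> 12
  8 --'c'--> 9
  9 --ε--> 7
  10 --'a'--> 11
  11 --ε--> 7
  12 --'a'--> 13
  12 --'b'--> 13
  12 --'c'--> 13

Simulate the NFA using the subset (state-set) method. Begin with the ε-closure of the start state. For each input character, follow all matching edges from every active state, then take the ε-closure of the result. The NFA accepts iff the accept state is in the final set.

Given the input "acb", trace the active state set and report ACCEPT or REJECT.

initial (ε-close {0}): {0,2,4}
'a' @ 1: {1,3,5,6,8,10}
'c' @ 2: {7,9,12}
'b' @ 3: {13}  [accepting]
end set {13} — state 13 in

Answer: ACCEPT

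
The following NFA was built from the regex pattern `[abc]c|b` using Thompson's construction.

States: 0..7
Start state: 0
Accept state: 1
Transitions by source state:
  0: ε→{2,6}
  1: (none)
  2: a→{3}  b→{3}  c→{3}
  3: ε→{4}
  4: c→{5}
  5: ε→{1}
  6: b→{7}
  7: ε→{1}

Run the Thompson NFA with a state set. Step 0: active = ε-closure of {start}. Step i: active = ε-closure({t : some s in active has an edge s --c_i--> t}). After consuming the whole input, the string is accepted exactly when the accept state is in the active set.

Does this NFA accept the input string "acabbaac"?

Answer: REJECT

Trace:
initial (ε-close {0}): {0,2,6}
'a' @ 1: {3,4}
'c' @ 2: {1,5}  [accepting]
'a' @ 3: {}  — state set empty
rest 'bbaac' ignored (set empty)
after full input: {}  (accept=1 not in)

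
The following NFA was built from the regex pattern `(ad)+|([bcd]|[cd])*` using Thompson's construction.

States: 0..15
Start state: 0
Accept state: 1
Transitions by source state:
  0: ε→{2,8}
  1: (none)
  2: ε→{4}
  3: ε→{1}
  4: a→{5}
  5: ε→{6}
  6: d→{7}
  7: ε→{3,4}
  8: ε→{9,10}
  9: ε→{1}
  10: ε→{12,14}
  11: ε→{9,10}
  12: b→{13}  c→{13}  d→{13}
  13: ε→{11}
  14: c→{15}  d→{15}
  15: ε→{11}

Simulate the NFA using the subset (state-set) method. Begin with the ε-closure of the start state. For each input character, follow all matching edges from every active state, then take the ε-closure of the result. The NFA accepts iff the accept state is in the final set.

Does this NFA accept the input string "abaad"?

start: ε-closure({0}) = {0,1,2,4,8,9,10,12,14}
'a' @ 1: {5,6}
'b' @ 2: {}  — no active states
rest 'aad' ignored (set empty)
final: {}; accept 1 not in set

Answer: REJECT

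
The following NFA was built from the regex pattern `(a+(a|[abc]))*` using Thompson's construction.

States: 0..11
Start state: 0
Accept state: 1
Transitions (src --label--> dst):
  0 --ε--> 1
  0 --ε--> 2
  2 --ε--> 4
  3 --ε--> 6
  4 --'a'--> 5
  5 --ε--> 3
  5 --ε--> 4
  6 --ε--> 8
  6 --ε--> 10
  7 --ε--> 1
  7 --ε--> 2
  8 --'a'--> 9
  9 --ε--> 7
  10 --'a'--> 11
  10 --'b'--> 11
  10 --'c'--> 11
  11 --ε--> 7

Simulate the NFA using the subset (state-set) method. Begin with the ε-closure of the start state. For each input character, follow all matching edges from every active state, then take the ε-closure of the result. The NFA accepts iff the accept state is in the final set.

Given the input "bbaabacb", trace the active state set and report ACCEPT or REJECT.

S₀ = ε-closure({0}) = {0,1,2,4}
'b' @ 1: {}  — no active states
rest 'baabacb' ignored (set empty)
final: {}; accept 1 not in set

Answer: REJECT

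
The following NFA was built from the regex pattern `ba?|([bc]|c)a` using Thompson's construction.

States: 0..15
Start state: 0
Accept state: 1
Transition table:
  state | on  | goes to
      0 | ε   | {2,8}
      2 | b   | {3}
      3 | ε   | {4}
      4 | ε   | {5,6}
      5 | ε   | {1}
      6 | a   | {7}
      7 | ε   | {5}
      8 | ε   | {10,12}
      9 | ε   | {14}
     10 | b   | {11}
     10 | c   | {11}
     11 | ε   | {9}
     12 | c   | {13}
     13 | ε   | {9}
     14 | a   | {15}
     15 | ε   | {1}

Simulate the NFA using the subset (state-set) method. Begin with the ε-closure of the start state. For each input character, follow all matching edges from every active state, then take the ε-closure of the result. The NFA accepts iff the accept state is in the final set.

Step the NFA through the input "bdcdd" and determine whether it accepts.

start: ε-closure({0}) = {0,2,8,10,12}
'b' @ 1: {1,3,4,5,6,9,11,14}  [accepting]
'd' @ 2: {}  — state set empty
rest 'cdd' ignored (set empty)
after full input: {}  (accept=1 not in)

Answer: REJECT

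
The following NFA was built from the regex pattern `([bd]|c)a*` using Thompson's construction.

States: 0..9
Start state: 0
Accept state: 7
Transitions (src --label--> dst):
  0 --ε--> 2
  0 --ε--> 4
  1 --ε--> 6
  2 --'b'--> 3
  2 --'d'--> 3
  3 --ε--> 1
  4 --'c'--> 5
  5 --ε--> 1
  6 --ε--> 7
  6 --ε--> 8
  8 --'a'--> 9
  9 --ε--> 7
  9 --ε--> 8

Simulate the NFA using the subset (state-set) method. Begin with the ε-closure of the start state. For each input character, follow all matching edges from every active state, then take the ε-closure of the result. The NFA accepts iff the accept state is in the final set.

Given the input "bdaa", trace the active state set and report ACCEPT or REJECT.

Answer: REJECT

Steps:
initial (ε-close {0}): {0,2,4}
'b' @ 1: {1,3,6,7,8}  (accept∈set)
'd' @ 2: {}  — no active states
rest 'aa' ignored (set empty)
end set {} — state 7 not in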